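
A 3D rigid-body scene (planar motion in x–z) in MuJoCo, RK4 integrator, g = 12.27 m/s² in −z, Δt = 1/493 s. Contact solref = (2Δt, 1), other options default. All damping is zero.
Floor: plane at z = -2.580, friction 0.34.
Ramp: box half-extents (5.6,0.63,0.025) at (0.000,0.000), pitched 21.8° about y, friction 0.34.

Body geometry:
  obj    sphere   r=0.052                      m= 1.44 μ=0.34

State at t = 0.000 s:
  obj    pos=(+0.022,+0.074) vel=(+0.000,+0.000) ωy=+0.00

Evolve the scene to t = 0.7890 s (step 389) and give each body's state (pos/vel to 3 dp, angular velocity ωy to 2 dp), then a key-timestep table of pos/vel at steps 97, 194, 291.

State at t = 0.7890 s:
  obj    pos=(+0.963,-0.302) vel=(+2.385,-0.954) ωy=+49.38

Key-timestep trajectory:
   step    t(s)  obj.x    obj.z    obj.vx   obj.vz 
     97  0.1968   +0.081  +0.051  +0.595  -0.238
    194  0.3935   +0.256  -0.019  +1.189  -0.476
    291  0.5903   +0.549  -0.136  +1.784  -0.713


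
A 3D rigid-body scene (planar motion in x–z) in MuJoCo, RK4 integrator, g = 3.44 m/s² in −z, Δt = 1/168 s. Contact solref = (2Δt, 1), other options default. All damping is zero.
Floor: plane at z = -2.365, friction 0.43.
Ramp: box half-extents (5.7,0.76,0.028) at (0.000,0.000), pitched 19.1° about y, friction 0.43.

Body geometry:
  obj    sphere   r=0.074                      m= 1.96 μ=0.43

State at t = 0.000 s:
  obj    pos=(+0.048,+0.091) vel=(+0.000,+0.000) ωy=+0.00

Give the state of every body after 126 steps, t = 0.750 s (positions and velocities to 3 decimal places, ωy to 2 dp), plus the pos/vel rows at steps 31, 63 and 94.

State at t = 0.750 s:
  obj    pos=(+0.262,+0.017) vel=(+0.570,-0.197) ωy=+8.15

Key-timestep trajectory:
   step    t(s)  obj.x    obj.z    obj.vx   obj.vz 
     31  0.1845   +0.061  +0.087  +0.140  -0.049
     63  0.3750   +0.102  +0.073  +0.285  -0.099
     94  0.5595   +0.167  +0.050  +0.425  -0.147


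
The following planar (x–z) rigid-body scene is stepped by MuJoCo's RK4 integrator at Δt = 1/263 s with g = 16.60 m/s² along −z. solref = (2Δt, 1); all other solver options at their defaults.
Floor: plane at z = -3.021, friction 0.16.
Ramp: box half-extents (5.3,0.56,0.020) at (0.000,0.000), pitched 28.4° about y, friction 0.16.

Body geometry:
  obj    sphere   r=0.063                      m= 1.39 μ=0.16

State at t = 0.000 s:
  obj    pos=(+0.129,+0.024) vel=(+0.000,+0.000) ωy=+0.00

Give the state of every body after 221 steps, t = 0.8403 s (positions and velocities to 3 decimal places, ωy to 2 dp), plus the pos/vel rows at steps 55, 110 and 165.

State at t = 0.8403 s:
  obj    pos=(+1.881,-0.923) vel=(+4.169,-2.254) ωy=+75.20

Key-timestep trajectory:
   step    t(s)  obj.x    obj.z    obj.vx   obj.vz 
     55  0.2091   +0.238  -0.034  +1.038  -0.561
    110  0.4183   +0.563  -0.210  +2.075  -1.122
    165  0.6274   +1.106  -0.504  +3.113  -1.683


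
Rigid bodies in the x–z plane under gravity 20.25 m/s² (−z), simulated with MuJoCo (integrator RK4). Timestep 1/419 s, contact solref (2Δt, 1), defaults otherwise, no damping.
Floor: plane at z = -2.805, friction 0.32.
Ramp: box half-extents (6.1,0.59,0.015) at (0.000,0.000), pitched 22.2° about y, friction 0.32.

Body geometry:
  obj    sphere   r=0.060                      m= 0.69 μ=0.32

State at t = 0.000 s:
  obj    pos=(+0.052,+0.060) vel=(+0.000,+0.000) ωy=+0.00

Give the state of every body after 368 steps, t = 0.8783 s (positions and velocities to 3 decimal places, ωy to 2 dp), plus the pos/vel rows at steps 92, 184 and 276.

State at t = 0.8783 s:
  obj    pos=(+2.004,-0.737) vel=(+4.444,-1.814) ωy=+79.99

Key-timestep trajectory:
   step    t(s)  obj.x    obj.z    obj.vx   obj.vz 
     92  0.2196   +0.174  +0.010  +1.111  -0.453
    184  0.4391   +0.540  -0.139  +2.222  -0.907
    276  0.6587   +1.150  -0.388  +3.333  -1.360


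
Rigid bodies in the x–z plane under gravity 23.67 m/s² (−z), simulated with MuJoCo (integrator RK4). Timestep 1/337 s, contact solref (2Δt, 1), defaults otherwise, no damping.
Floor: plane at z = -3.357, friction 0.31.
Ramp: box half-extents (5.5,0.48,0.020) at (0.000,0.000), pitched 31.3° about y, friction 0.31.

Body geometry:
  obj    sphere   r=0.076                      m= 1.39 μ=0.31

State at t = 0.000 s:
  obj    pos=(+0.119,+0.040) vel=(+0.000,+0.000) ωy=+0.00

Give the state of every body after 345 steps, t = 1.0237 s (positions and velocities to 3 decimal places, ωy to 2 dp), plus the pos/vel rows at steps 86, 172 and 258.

State at t = 1.0237 s:
  obj    pos=(+4.052,-2.351) vel=(+7.684,-4.672) ωy=+118.30

Key-timestep trajectory:
   step    t(s)  obj.x    obj.z    obj.vx   obj.vz 
     86  0.2552   +0.363  -0.109  +1.916  -1.165
    172  0.5104   +1.097  -0.554  +3.831  -2.329
    258  0.7656   +2.319  -1.297  +5.746  -3.494


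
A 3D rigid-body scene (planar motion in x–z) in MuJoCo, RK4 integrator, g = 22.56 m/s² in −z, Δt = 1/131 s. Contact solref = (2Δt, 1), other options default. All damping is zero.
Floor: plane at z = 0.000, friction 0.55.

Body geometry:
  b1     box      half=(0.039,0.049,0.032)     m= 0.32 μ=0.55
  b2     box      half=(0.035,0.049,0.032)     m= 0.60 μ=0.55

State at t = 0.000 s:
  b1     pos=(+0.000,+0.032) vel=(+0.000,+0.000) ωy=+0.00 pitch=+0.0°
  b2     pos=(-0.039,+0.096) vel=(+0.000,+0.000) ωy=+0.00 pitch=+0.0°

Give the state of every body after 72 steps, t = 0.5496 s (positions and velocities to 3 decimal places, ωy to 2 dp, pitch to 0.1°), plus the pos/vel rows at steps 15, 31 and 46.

State at t = 0.5496 s:
  b1     pos=(+0.000,+0.032) vel=(+0.000,+0.000) ωy=+0.00 pitch=+0.0°
  b2     pos=(-0.080,+0.035) vel=(+0.000,+0.000) ωy=+0.00 pitch=-90.0°

Key-timestep trajectory:
   step    t(s)  b1.x    b1.z    b1.vx   b1.vz   b2.x    b2.z    b2.vx   b2.vz 
     15  0.1145   +0.000  +0.032  +0.000  +0.000   -0.040  +0.096  -0.019  +0.000
     31  0.2366   +0.000  +0.032  +0.002  +0.000   -0.050  +0.094  -0.210  -0.070
     46  0.3511   +0.000  +0.032  +0.000  +0.000   -0.083  +0.028  +0.075  +0.071


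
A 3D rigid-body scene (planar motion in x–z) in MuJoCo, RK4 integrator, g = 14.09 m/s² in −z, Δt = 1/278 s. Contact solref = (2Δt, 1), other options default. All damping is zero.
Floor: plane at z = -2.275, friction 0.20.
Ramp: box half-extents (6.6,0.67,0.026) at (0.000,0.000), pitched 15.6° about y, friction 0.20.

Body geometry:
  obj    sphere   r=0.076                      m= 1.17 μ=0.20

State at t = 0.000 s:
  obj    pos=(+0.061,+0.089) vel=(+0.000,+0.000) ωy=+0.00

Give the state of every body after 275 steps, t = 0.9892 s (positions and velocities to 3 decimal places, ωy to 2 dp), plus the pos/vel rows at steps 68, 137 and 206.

State at t = 0.9892 s:
  obj    pos=(+1.336,-0.267) vel=(+2.579,-0.720) ωy=+35.22

Key-timestep trajectory:
   step    t(s)  obj.x    obj.z    obj.vx   obj.vz 
     68  0.2446   +0.139  +0.067  +0.638  -0.178
    137  0.4928   +0.378  +0.000  +1.285  -0.359
    206  0.7410   +0.777  -0.111  +1.932  -0.539


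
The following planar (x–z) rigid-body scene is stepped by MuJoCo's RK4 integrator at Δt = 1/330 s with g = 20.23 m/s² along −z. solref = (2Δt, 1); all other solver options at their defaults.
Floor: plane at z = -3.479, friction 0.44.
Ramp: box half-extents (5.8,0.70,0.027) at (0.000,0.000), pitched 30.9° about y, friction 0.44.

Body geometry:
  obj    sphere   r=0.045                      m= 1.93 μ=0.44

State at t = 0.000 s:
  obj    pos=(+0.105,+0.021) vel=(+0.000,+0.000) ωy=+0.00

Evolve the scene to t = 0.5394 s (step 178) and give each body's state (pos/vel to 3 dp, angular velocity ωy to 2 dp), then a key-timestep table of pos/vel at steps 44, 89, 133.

State at t = 0.5394 s:
  obj    pos=(+1.031,-0.533) vel=(+3.435,-2.056) ωy=+88.93

Key-timestep trajectory:
   step    t(s)  obj.x    obj.z    obj.vx   obj.vz 
     44  0.1333   +0.162  -0.013  +0.849  -0.508
     89  0.2697   +0.337  -0.118  +1.717  -1.028
    133  0.4030   +0.622  -0.289  +2.566  -1.536


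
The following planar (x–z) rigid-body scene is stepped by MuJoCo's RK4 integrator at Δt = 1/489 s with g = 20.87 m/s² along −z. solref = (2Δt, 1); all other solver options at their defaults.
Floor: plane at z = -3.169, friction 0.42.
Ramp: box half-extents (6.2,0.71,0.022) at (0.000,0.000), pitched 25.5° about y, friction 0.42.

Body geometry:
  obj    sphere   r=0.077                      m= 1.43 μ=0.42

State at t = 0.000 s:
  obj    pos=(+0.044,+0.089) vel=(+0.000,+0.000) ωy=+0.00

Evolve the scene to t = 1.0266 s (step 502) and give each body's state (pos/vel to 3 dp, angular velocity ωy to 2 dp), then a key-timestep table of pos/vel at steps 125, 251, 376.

State at t = 1.0266 s:
  obj    pos=(+3.096,-1.367) vel=(+5.947,-2.836) ωy=+85.56

Key-timestep trajectory:
   step    t(s)  obj.x    obj.z    obj.vx   obj.vz 
    125  0.2556   +0.233  -0.002  +1.481  -0.706
    251  0.5133   +0.807  -0.275  +2.973  -1.418
    376  0.7689   +1.756  -0.728  +4.454  -2.124


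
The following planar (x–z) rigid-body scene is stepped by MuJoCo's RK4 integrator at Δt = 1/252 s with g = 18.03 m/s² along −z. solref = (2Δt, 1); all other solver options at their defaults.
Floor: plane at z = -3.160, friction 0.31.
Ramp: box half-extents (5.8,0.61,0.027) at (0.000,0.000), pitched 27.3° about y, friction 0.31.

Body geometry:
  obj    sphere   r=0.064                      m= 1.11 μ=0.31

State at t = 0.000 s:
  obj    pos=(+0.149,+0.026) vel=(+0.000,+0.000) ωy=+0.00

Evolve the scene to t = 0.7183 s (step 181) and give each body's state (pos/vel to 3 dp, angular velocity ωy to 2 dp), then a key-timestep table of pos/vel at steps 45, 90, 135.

State at t = 0.7183 s:
  obj    pos=(+1.503,-0.673) vel=(+3.770,-1.946) ωy=+66.28

Key-timestep trajectory:
   step    t(s)  obj.x    obj.z    obj.vx   obj.vz 
     45  0.1786   +0.233  -0.018  +0.937  -0.484
     90  0.3571   +0.484  -0.147  +1.875  -0.968
    135  0.5357   +0.902  -0.363  +2.812  -1.451


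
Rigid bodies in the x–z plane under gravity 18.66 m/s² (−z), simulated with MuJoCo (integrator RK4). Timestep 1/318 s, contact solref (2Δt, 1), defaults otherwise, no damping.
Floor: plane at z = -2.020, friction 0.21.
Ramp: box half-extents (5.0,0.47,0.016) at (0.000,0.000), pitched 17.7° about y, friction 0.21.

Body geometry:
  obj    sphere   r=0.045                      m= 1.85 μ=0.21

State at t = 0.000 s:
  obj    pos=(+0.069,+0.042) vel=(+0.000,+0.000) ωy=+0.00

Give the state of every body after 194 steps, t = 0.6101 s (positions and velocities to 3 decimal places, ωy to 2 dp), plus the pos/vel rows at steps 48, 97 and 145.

State at t = 0.6101 s:
  obj    pos=(+0.787,-0.187) vel=(+2.355,-0.752) ωy=+54.93

Key-timestep trajectory:
   step    t(s)  obj.x    obj.z    obj.vx   obj.vz 
     48  0.1509   +0.113  +0.028  +0.583  -0.186
     97  0.3050   +0.249  -0.015  +1.178  -0.376
    145  0.4560   +0.470  -0.086  +1.760  -0.562


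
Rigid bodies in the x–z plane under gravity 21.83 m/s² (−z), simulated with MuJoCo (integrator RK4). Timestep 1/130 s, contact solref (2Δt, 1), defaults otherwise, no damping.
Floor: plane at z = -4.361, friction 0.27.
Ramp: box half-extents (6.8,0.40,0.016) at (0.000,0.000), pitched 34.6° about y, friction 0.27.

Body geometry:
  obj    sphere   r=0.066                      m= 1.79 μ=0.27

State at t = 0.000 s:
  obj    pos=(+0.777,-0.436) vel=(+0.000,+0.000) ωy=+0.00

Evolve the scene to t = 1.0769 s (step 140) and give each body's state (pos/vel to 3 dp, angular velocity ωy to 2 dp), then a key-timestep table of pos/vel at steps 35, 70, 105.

State at t = 1.0769 s:
  obj    pos=(+5.004,-3.352) vel=(+7.849,-5.415) ωy=+144.42

Key-timestep trajectory:
   step    t(s)  obj.x    obj.z    obj.vx   obj.vz 
     35  0.2692   +1.041  -0.619  +1.963  -1.354
     70  0.5385   +1.834  -1.166  +3.925  -2.708
    105  0.8077   +3.155  -2.077  +5.887  -4.061


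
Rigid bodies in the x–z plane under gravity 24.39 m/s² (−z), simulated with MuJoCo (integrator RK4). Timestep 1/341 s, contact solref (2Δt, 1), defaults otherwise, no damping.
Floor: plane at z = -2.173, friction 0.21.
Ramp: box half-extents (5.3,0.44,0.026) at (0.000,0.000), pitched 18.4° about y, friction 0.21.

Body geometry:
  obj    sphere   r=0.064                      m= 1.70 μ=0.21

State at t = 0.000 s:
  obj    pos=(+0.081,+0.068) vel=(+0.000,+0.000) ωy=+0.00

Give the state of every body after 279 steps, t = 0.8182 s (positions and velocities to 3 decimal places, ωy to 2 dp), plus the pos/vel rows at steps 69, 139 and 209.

State at t = 0.8182 s:
  obj    pos=(+1.828,-0.513) vel=(+4.269,-1.420) ωy=+70.29

Key-timestep trajectory:
   step    t(s)  obj.x    obj.z    obj.vx   obj.vz 
     69  0.2023   +0.188  +0.032  +1.056  -0.351
    139  0.4076   +0.515  -0.076  +2.127  -0.708
    209  0.6129   +1.061  -0.258  +3.198  -1.064


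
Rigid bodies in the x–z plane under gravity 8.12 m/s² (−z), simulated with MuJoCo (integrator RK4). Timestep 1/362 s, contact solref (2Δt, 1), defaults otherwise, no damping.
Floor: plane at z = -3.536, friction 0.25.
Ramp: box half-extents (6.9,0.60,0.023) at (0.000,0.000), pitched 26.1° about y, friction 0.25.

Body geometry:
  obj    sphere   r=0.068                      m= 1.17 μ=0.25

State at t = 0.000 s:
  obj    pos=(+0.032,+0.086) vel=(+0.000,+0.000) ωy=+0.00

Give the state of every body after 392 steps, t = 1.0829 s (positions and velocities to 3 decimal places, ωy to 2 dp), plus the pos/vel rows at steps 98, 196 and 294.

State at t = 1.0829 s:
  obj    pos=(+1.376,-0.573) vel=(+2.481,-1.216) ωy=+40.63

Key-timestep trajectory:
   step    t(s)  obj.x    obj.z    obj.vx   obj.vz 
     98  0.2707   +0.116  +0.045  +0.620  -0.304
    196  0.5414   +0.368  -0.079  +1.241  -0.608
    294  0.8122   +0.788  -0.285  +1.861  -0.912


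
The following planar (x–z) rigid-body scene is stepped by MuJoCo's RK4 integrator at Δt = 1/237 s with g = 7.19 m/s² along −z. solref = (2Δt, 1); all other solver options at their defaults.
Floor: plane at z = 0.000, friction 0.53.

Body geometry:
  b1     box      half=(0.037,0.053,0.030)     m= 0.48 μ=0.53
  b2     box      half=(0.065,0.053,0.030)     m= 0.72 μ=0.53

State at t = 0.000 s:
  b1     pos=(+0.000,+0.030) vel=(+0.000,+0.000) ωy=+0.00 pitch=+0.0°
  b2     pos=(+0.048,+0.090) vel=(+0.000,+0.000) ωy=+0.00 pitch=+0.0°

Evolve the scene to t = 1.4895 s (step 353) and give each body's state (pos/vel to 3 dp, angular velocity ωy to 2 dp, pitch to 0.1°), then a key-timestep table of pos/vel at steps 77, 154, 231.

State at t = 1.4895 s:
  b1     pos=(+0.000,+0.030) vel=(+0.000,+0.000) ωy=+0.00 pitch=+0.0°
  b2     pos=(+0.116,+0.065) vel=(+0.000,+0.000) ωy=+0.00 pitch=+90.0°

Key-timestep trajectory:
   step    t(s)  b1.x    b1.z    b1.vx   b1.vz   b2.x    b2.z    b2.vx   b2.vz 
     77  0.3249   +0.000  +0.030  +0.000  +0.000   +0.084  +0.072  +0.124  +0.005
    154  0.6498   +0.000  +0.030  +0.000  +0.000   +0.129  +0.069  -0.001  +0.000
    231  0.9747   +0.000  +0.030  +0.000  +0.000   +0.119  +0.066  +0.048  +0.029


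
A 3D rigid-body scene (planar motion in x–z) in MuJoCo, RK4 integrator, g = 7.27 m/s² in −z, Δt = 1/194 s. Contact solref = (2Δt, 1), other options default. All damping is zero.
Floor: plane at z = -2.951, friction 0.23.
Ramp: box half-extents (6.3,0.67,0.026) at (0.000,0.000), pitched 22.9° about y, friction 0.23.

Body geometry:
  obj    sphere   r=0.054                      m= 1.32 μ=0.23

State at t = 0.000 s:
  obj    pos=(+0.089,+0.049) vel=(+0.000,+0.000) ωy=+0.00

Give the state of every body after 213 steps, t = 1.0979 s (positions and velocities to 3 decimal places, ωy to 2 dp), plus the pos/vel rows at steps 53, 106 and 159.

State at t = 1.0979 s:
  obj    pos=(+1.211,-0.425) vel=(+2.044,-0.863) ωy=+41.08

Key-timestep trajectory:
   step    t(s)  obj.x    obj.z    obj.vx   obj.vz 
     53  0.2732   +0.159  +0.020  +0.509  -0.215
    106  0.5464   +0.367  -0.068  +1.017  -0.430
    159  0.8196   +0.714  -0.215  +1.526  -0.644


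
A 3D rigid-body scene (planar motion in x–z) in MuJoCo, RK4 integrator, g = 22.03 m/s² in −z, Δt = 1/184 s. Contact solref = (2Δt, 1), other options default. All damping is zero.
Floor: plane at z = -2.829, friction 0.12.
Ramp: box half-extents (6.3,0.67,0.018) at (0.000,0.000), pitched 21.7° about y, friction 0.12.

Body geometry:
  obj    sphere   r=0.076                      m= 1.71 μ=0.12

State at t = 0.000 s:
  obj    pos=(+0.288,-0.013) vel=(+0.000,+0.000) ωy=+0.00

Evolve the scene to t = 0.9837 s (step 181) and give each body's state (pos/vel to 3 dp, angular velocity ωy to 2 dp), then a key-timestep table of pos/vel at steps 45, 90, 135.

State at t = 0.9837 s:
  obj    pos=(+2.904,-1.054) vel=(+5.318,-2.116) ωy=+75.28

Key-timestep trajectory:
   step    t(s)  obj.x    obj.z    obj.vx   obj.vz 
     45  0.2446   +0.450  -0.078  +1.323  -0.526
     90  0.4891   +0.935  -0.271  +2.645  -1.052
    135  0.7337   +1.743  -0.593  +3.967  -1.579


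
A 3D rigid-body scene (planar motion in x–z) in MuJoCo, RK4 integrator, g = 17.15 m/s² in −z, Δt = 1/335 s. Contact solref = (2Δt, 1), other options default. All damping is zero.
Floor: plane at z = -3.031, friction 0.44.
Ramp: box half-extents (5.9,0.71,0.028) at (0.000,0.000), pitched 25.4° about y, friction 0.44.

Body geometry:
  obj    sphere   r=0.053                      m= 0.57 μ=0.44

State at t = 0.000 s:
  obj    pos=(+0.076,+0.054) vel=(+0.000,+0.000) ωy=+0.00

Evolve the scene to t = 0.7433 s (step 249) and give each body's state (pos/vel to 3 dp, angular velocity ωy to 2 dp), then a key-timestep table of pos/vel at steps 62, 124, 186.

State at t = 0.7433 s:
  obj    pos=(+1.387,-0.569) vel=(+3.528,-1.675) ωy=+73.68

Key-timestep trajectory:
   step    t(s)  obj.x    obj.z    obj.vx   obj.vz 
     62  0.1851   +0.157  +0.015  +0.879  -0.417
    124  0.3701   +0.401  -0.101  +1.757  -0.834
    186  0.5552   +0.808  -0.294  +2.635  -1.251


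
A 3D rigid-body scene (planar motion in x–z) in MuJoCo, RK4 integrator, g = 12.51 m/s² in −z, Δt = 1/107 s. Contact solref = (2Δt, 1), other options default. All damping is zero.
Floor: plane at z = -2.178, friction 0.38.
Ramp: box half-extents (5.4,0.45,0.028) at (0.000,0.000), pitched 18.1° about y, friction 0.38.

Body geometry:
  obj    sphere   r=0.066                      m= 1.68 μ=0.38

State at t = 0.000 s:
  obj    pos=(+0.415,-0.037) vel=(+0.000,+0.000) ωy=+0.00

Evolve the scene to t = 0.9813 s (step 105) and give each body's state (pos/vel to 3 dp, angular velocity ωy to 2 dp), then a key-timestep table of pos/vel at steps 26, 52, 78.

State at t = 0.9813 s:
  obj    pos=(+1.686,-0.452) vel=(+2.589,-0.846) ωy=+41.27

Key-timestep trajectory:
   step    t(s)  obj.x    obj.z    obj.vx   obj.vz 
     26  0.2430   +0.493  -0.062  +0.641  -0.210
     52  0.4860   +0.727  -0.139  +1.282  -0.419
     78  0.7290   +1.116  -0.266  +1.924  -0.629


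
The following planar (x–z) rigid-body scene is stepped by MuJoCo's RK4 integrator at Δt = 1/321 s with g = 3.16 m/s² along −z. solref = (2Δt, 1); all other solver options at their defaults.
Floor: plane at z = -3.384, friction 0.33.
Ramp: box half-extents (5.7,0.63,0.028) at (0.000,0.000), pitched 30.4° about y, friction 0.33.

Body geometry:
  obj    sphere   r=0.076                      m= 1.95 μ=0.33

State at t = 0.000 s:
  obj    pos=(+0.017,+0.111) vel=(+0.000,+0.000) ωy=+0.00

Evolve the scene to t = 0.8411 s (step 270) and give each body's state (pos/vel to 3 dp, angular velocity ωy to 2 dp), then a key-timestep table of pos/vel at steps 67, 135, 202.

State at t = 0.8411 s:
  obj    pos=(+0.365,-0.094) vel=(+0.829,-0.486) ωy=+12.64

Key-timestep trajectory:
   step    t(s)  obj.x    obj.z    obj.vx   obj.vz 
     67  0.2087   +0.038  +0.098  +0.206  -0.121
    135  0.4206   +0.104  +0.060  +0.414  -0.243
    202  0.6293   +0.212  -0.004  +0.620  -0.364


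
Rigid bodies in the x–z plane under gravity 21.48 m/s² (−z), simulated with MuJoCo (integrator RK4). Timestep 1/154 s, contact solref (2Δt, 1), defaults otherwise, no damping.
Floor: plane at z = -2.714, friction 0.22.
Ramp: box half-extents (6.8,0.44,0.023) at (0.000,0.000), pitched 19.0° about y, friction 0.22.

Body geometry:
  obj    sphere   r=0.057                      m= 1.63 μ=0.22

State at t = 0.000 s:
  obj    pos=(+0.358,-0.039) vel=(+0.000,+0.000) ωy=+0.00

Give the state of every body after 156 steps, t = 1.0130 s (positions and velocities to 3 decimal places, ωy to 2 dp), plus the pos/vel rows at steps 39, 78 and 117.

State at t = 1.0130 s:
  obj    pos=(+2.782,-0.873) vel=(+4.784,-1.647) ωy=+88.76

Key-timestep trajectory:
   step    t(s)  obj.x    obj.z    obj.vx   obj.vz 
     39  0.2532   +0.510  -0.091  +1.196  -0.412
     78  0.5065   +0.964  -0.247  +2.392  -0.824
    117  0.7597   +1.721  -0.508  +3.588  -1.236


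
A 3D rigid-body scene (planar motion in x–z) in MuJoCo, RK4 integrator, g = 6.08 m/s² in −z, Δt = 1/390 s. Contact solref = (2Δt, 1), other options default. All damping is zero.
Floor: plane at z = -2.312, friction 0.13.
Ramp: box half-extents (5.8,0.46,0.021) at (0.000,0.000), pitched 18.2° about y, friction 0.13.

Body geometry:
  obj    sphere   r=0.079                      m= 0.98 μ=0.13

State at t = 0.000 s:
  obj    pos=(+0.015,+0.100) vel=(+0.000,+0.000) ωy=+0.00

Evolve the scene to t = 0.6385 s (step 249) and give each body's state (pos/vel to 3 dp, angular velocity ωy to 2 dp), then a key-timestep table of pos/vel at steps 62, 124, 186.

State at t = 0.6385 s:
  obj    pos=(+0.278,+0.014) vel=(+0.823,-0.271) ωy=+10.96

Key-timestep trajectory:
   step    t(s)  obj.x    obj.z    obj.vx   obj.vz 
     62  0.1590   +0.031  +0.095  +0.205  -0.067
    124  0.3179   +0.080  +0.079  +0.410  -0.135
    186  0.4769   +0.162  +0.052  +0.615  -0.202


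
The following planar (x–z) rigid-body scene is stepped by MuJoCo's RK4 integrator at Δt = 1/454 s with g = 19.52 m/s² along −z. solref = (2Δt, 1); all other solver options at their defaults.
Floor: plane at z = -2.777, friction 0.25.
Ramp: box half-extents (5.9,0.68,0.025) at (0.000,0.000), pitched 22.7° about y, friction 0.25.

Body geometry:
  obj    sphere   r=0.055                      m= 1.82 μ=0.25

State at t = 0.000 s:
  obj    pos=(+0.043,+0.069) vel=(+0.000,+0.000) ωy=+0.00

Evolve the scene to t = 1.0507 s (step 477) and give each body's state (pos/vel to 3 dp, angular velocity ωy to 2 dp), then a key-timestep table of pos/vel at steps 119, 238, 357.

State at t = 1.0507 s:
  obj    pos=(+2.783,-1.077) vel=(+5.215,-2.182) ωy=+102.78

Key-timestep trajectory:
   step    t(s)  obj.x    obj.z    obj.vx   obj.vz 
    119  0.2621   +0.213  -0.003  +1.301  -0.544
    238  0.5242   +0.725  -0.217  +2.602  -1.089
    357  0.7863   +1.578  -0.573  +3.903  -1.633


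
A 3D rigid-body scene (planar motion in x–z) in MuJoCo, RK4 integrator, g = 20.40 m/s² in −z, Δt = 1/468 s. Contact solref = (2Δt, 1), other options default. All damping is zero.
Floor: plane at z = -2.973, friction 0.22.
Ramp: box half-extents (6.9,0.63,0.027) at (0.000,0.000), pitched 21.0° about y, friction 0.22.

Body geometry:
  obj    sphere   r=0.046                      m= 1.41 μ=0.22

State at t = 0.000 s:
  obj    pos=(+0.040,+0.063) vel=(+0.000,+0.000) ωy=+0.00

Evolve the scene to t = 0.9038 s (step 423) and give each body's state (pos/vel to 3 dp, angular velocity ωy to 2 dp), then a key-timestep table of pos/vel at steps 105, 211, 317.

State at t = 0.9038 s:
  obj    pos=(+2.031,-0.702) vel=(+4.406,-1.691) ωy=+102.60

Key-timestep trajectory:
   step    t(s)  obj.x    obj.z    obj.vx   obj.vz 
    105  0.2244   +0.163  +0.016  +1.094  -0.420
    211  0.4509   +0.536  -0.127  +2.198  -0.844
    317  0.6774   +1.158  -0.366  +3.302  -1.268


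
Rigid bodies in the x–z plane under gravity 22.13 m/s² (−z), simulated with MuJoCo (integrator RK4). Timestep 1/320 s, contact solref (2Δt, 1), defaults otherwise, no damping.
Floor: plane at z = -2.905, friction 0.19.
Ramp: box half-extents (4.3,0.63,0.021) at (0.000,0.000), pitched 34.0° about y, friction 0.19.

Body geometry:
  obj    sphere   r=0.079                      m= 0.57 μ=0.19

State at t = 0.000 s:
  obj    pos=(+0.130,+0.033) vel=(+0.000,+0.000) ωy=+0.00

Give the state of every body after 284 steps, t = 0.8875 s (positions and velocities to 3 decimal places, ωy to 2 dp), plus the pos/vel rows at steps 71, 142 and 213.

State at t = 0.8875 s:
  obj    pos=(+3.033,-1.925) vel=(+6.532,-4.434) ωy=+97.69

Key-timestep trajectory:
   step    t(s)  obj.x    obj.z    obj.vx   obj.vz 
     71  0.2219   +0.312  -0.090  +1.640  -1.096
    142  0.4438   +0.856  -0.457  +3.263  -2.226
    213  0.6656   +1.763  -1.069  +4.901  -3.321


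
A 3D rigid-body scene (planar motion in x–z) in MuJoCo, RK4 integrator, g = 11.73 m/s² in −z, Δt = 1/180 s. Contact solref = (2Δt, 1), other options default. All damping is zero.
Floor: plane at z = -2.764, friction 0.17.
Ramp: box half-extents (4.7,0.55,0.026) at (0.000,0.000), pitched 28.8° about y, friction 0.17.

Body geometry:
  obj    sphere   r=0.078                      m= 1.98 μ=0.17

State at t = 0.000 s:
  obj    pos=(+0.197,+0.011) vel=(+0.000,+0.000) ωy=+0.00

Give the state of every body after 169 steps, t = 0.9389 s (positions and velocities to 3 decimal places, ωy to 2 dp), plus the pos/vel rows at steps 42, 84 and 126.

State at t = 0.9389 s:
  obj    pos=(+1.756,-0.847) vel=(+3.321,-1.826) ωy=+48.57

Key-timestep trajectory:
   step    t(s)  obj.x    obj.z    obj.vx   obj.vz 
     42  0.2333   +0.293  -0.043  +0.826  -0.454
     84  0.4667   +0.582  -0.201  +1.651  -0.908
    126  0.7000   +1.064  -0.466  +2.476  -1.361


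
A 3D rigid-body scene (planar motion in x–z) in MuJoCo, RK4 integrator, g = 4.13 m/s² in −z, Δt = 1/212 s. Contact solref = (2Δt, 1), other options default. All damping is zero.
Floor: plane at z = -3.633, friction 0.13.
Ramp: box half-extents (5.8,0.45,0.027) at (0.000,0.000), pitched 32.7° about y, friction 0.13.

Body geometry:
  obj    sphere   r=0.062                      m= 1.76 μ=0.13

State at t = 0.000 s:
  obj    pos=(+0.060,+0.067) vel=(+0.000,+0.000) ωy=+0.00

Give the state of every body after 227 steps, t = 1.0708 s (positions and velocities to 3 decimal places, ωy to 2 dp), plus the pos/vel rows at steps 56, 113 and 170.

State at t = 1.0708 s:
  obj    pos=(+0.919,-0.484) vel=(+1.603,-1.031) ωy=+19.49

Key-timestep trajectory:
   step    t(s)  obj.x    obj.z    obj.vx   obj.vz 
     56  0.2642   +0.112  +0.034  +0.393  -0.259
    113  0.5330   +0.273  -0.069  +0.797  -0.516
    170  0.8019   +0.542  -0.242  +1.197  -0.779


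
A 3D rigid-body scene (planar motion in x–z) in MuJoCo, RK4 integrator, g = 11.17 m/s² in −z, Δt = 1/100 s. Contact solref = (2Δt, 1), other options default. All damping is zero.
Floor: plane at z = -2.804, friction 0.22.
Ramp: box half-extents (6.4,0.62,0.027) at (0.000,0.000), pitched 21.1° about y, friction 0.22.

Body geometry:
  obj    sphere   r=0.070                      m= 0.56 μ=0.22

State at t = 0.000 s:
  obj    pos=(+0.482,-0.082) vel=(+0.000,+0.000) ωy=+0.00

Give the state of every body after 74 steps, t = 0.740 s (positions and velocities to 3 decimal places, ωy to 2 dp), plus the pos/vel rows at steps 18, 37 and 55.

State at t = 0.740 s:
  obj    pos=(+1.216,-0.365) vel=(+1.983,-0.765) ωy=+30.35

Key-timestep trajectory:
   step    t(s)  obj.x    obj.z    obj.vx   obj.vz 
     18  0.1800   +0.525  -0.099  +0.483  -0.186
     37  0.3700   +0.666  -0.153  +0.992  -0.383
     55  0.5500   +0.887  -0.238  +1.474  -0.569


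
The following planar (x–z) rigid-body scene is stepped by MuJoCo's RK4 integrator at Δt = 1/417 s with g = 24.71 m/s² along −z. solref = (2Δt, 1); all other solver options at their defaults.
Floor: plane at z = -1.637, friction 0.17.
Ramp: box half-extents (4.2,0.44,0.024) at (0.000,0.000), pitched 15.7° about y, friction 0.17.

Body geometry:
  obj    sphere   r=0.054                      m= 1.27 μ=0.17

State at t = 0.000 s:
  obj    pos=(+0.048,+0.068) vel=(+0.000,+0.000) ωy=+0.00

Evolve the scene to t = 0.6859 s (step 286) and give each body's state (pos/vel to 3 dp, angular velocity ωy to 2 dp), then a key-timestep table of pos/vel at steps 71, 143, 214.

State at t = 0.6859 s:
  obj    pos=(+1.129,-0.236) vel=(+3.154,-0.886) ωy=+60.65

Key-timestep trajectory:
   step    t(s)  obj.x    obj.z    obj.vx   obj.vz 
     71  0.1703   +0.115  +0.049  +0.783  -0.220
    143  0.3429   +0.318  -0.008  +1.577  -0.443
    214  0.5132   +0.653  -0.103  +2.360  -0.663


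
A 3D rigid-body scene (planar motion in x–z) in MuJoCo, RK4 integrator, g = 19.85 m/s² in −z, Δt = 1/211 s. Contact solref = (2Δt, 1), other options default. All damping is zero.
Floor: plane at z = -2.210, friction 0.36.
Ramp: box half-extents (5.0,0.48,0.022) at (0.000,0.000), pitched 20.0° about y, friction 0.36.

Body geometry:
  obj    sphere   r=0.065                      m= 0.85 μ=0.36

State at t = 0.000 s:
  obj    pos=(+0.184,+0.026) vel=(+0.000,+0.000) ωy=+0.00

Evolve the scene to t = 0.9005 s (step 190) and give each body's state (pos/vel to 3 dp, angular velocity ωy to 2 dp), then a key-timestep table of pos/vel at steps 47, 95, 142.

State at t = 0.9005 s:
  obj    pos=(+2.032,-0.647) vel=(+4.103,-1.493) ωy=+67.17

Key-timestep trajectory:
   step    t(s)  obj.x    obj.z    obj.vx   obj.vz 
     47  0.2227   +0.297  -0.016  +1.015  -0.369
     95  0.4502   +0.646  -0.143  +2.052  -0.747
    142  0.6730   +1.216  -0.350  +3.067  -1.116


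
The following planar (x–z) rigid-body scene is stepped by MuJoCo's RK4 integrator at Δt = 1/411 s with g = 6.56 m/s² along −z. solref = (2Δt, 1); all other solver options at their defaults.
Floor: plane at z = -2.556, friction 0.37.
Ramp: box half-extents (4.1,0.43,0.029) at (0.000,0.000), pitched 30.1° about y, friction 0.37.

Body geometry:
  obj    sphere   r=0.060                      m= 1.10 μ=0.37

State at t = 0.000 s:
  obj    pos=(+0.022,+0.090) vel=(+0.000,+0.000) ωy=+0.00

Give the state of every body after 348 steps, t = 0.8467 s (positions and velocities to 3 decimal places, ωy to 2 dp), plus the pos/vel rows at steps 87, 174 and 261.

State at t = 0.8467 s:
  obj    pos=(+0.751,-0.332) vel=(+1.721,-0.998) ωy=+33.16

Key-timestep trajectory:
   step    t(s)  obj.x    obj.z    obj.vx   obj.vz 
     87  0.2117   +0.068  +0.064  +0.430  -0.250
    174  0.4234   +0.204  -0.016  +0.861  -0.499
    261  0.6350   +0.432  -0.148  +1.291  -0.748


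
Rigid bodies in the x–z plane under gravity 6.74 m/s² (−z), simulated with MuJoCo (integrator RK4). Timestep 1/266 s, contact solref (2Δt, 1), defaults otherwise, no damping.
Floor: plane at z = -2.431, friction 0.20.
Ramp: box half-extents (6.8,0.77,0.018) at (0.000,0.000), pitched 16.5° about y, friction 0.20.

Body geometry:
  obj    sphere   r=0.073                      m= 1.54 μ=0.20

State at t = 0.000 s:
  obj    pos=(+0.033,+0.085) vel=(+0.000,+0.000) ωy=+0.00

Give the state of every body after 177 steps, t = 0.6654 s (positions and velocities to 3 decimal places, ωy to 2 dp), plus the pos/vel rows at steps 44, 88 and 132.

State at t = 0.6654 s:
  obj    pos=(+0.323,-0.001) vel=(+0.872,-0.258) ωy=+12.46

Key-timestep trajectory:
   step    t(s)  obj.x    obj.z    obj.vx   obj.vz 
     44  0.1654   +0.051  +0.080  +0.217  -0.064
     88  0.3308   +0.105  +0.064  +0.434  -0.128
    132  0.4962   +0.194  +0.037  +0.651  -0.193


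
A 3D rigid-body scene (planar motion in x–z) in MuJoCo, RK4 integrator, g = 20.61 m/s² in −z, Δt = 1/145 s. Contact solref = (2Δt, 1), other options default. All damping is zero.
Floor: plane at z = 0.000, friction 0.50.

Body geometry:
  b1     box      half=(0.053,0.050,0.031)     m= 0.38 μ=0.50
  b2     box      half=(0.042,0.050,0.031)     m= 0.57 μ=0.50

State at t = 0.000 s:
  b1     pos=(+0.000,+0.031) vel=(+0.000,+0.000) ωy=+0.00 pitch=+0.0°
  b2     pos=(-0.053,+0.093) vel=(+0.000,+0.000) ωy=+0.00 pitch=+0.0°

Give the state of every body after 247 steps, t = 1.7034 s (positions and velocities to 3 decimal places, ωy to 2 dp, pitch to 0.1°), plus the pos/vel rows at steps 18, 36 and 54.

State at t = 1.7034 s:
  b1     pos=(+0.000,+0.031) vel=(+0.000,+0.000) ωy=+0.00 pitch=+0.0°
  b2     pos=(-0.095,+0.042) vel=(+0.000,+0.000) ωy=+0.00 pitch=-90.0°

Key-timestep trajectory:
   step    t(s)  b1.x    b1.z    b1.vx   b1.vz   b2.x    b2.z    b2.vx   b2.vz 
     18  0.1241   +0.000  +0.031  +0.000  +0.000   -0.054  +0.093  -0.010  +0.000
     36  0.2483   +0.000  +0.031  +0.001  +0.000   -0.058  +0.092  -0.100  -0.017
     54  0.3724   +0.000  +0.031  +0.000  +0.000   -0.091  +0.053  -0.373  -1.128


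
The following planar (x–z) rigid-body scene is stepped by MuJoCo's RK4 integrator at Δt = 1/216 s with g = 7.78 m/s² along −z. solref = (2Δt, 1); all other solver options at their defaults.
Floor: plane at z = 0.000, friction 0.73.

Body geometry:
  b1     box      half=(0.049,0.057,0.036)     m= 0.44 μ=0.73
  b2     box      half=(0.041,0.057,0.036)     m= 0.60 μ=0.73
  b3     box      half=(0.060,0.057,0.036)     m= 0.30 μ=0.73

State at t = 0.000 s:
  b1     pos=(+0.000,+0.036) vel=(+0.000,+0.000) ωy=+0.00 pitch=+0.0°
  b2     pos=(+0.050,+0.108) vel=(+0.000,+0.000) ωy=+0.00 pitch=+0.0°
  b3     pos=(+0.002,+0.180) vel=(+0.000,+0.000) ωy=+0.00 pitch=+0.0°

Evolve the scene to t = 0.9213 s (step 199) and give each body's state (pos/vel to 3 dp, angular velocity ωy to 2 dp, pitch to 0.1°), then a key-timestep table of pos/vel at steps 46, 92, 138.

State at t = 0.9213 s:
  b1     pos=(+0.000,+0.036) vel=(+0.000,+0.000) ωy=+0.00 pitch=+0.0°
  b2     pos=(+0.093,+0.041) vel=(+0.000,+0.000) ωy=+0.00 pitch=+90.0°
  b3     pos=(-0.138,+0.036) vel=(+0.000,+0.000) ωy=+0.00 pitch=+180.0°

Key-timestep trajectory:
   step    t(s)  b1.x    b1.z    b1.vx   b1.vz   b2.x    b2.z    b2.vx   b2.vz   b3.x    b3.z    b3.vx   b3.vz 
     46  0.2130   +0.000  +0.036  +0.000  +0.000   +0.050  +0.108  +0.000  +0.000   -0.017  +0.170  -0.191  -0.192
     92  0.4259   +0.000  +0.036  +0.000  +0.000   +0.053  +0.108  +0.045  -0.005   -0.094  +0.112  -0.474  -0.484
    138  0.6389   +0.000  +0.036  +0.000  +0.000   +0.083  +0.084  +0.230  -0.477   -0.138  +0.036  +0.000  +0.000


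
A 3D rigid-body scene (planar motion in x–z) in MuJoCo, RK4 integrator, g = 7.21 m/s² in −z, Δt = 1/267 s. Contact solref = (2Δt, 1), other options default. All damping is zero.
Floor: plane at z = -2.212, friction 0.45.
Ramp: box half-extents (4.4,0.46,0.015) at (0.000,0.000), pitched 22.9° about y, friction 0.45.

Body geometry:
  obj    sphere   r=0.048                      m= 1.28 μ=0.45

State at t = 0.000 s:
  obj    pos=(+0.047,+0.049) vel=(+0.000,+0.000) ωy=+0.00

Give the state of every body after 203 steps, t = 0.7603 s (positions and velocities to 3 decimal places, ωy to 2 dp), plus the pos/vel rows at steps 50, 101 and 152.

State at t = 0.7603 s:
  obj    pos=(+0.581,-0.177) vel=(+1.404,-0.593) ωy=+31.74

Key-timestep trajectory:
   step    t(s)  obj.x    obj.z    obj.vx   obj.vz 
     50  0.1873   +0.079  +0.035  +0.346  -0.146
    101  0.3783   +0.179  -0.007  +0.698  -0.295
    152  0.5693   +0.346  -0.078  +1.051  -0.444


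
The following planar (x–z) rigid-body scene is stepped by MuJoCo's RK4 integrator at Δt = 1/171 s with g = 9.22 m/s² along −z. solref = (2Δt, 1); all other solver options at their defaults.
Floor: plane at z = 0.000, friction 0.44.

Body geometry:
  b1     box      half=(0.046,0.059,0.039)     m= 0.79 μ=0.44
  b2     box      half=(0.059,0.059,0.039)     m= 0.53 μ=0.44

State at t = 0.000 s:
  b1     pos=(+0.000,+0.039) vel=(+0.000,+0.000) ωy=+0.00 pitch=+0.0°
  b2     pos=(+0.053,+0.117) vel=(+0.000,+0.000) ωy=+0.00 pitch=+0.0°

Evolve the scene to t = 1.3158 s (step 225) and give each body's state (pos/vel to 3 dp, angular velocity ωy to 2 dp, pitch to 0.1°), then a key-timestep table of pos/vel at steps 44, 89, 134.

State at t = 1.3158 s:
  b1     pos=(+0.000,+0.039) vel=(+0.000,+0.000) ωy=+0.00 pitch=+0.0°
  b2     pos=(+0.110,+0.059) vel=(+0.000,+0.000) ωy=+0.00 pitch=+90.0°

Key-timestep trajectory:
   step    t(s)  b1.x    b1.z    b1.vx   b1.vz   b2.x    b2.z    b2.vx   b2.vz 
     44  0.2573   +0.000  +0.039  +0.000  +0.000   +0.087  +0.085  +0.255  -0.614
     89  0.5205   +0.000  +0.039  +0.000  +0.000   +0.141  +0.070  +0.023  +0.003
    134  0.7836   +0.000  +0.039  +0.000  +0.000   +0.110  +0.059  -0.295  -0.170


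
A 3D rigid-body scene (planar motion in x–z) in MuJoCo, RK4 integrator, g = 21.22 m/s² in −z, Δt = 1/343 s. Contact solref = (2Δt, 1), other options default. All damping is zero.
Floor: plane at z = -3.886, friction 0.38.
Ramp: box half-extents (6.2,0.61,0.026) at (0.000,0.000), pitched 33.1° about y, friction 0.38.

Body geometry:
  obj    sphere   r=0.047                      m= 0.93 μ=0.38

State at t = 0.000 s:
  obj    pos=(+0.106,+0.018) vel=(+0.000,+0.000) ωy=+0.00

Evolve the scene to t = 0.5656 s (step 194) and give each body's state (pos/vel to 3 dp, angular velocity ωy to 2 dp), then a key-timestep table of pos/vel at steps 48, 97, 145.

State at t = 0.5656 s:
  obj    pos=(+1.215,-0.705) vel=(+3.922,-2.557) ωy=+99.59

Key-timestep trajectory:
   step    t(s)  obj.x    obj.z    obj.vx   obj.vz 
     48  0.1399   +0.174  -0.026  +0.971  -0.633
     97  0.2828   +0.383  -0.163  +1.961  -1.278
    145  0.4227   +0.726  -0.386  +2.931  -1.911


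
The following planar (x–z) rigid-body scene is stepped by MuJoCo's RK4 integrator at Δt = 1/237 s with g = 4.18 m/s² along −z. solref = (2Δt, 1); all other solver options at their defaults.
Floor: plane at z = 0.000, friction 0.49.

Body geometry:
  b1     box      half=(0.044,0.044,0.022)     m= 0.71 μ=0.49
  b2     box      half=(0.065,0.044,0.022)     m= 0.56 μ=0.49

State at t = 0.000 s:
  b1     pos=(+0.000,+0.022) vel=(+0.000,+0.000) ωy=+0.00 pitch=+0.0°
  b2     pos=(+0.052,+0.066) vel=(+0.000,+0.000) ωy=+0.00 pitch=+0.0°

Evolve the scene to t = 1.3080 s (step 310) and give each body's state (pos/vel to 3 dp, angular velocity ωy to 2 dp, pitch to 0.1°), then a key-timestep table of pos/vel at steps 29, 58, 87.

State at t = 1.3080 s:
  b1     pos=(+0.000,+0.022) vel=(+0.000,+0.000) ωy=+0.00 pitch=+0.0°
  b2     pos=(+0.064,+0.057) vel=(+0.000,+0.000) ωy=+0.00 pitch=+36.8°

Key-timestep trajectory:
   step    t(s)  b1.x    b1.z    b1.vx   b1.vz   b2.x    b2.z    b2.vx   b2.vz 
     29  0.1224   +0.000  +0.022  +0.000  +0.000   +0.055  +0.065  +0.045  -0.023
     58  0.2447   +0.000  +0.022  +0.000  +0.000   +0.063  +0.058  +0.085  -0.110
     87  0.3671   +0.000  +0.022  +0.000  +0.000   +0.064  +0.057  -0.070  -0.045


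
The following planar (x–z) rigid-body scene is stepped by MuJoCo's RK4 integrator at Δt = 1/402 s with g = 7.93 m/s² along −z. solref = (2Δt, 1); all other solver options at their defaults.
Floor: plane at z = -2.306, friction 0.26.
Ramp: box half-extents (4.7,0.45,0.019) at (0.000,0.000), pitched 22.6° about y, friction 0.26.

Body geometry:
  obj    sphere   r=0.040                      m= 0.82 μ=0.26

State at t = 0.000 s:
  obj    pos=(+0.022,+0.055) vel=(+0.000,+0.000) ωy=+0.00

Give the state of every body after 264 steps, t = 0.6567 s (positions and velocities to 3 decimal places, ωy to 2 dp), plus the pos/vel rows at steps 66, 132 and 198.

State at t = 0.6567 s:
  obj    pos=(+0.455,-0.126) vel=(+1.320,-0.549) ωy=+35.73

Key-timestep trajectory:
   step    t(s)  obj.x    obj.z    obj.vx   obj.vz 
     66  0.1642   +0.049  +0.043  +0.330  -0.137
    132  0.3284   +0.130  +0.010  +0.660  -0.275
    198  0.4925   +0.266  -0.047  +0.990  -0.412


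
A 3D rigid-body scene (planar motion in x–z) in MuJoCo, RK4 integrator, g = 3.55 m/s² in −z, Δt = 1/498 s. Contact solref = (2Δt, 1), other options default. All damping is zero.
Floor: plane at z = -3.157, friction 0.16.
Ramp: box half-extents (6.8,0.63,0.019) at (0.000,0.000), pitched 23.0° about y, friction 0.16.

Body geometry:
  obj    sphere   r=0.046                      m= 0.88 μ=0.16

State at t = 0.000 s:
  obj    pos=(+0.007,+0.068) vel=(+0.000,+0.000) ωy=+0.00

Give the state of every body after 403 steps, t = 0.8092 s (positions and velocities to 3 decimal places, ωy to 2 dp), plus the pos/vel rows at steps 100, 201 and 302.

State at t = 0.8092 s:
  obj    pos=(+0.306,-0.059) vel=(+0.738,-0.313) ωy=+17.43

Key-timestep trajectory:
   step    t(s)  obj.x    obj.z    obj.vx   obj.vz 
    100  0.2008   +0.025  +0.060  +0.183  -0.078
    201  0.4036   +0.081  +0.036  +0.368  -0.156
    302  0.6064   +0.175  -0.004  +0.553  -0.235
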